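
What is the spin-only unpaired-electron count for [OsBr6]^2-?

2

Summing ligand charges against the −2 overall charge gives an oxidation state of +4 for osmium.
Osmium is a group-8 element; Os(IV) is therefore d⁴.
The spin state decides the count: a 5d ion has a large Δₒ and is invariably low-spin.
An octahedral low-spin d⁴ ion is t₂g⁴e_g⁰, giving 2 unpaired electrons.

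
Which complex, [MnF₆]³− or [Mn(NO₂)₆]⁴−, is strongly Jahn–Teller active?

[MnF₆]³−

[MnF₆]³−: Each fluoride is −1; balancing the −3 overall charge requires Mn(III). Group 7 minus oxidation state 3 gives a d⁴ configuration. Fluoride is a weak-field ligand for a first-row metal, so the complex is high-spin. The t₂g³e_g¹ (high-spin) configuration has an unevenly filled e_g set; the Jahn–Teller theorem predicts a tetragonal distortion (typically axial elongation) to lift the degeneracy.
[Mn(NO₂)₆]⁴−: Each nitro (N-bound nitrite) is −1; balancing the −4 overall charge requires Mn(II). Group 7 minus oxidation state 2 gives a d⁵ configuration. Nitro (N-bound nitrite) is a strong-field ligand (high in the spectrochemical series) for a first-row metal, so the complex is low-spin. The d⁵ configuration leaves the e_g set evenly filled (or empty) — no strong Jahn–Teller driving force.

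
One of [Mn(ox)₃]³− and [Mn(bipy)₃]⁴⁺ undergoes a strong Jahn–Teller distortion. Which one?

[Mn(ox)₃]³−

[Mn(ox)₃]³−: Summing ligand charges against the −3 overall charge gives an oxidation state of +3 for manganese. Manganese is a group-7 element; Mn(III) is therefore d⁴. Oxalate is a weak-field ligand for a first-row metal, so the complex is high-spin. The t₂g³e_g¹ (high-spin) configuration has an unevenly filled e_g set; the Jahn–Teller theorem predicts a tetragonal distortion (typically axial elongation) to lift the degeneracy.
[Mn(bipy)₃]⁴⁺: 2,2′-bipyridine is neutral; balancing the +4 overall charge requires Mn(IV). Manganese is a group-7 element; Mn(IV) is therefore d³. The d³ configuration leaves the e_g set evenly filled (or empty) — no strong Jahn–Teller driving force.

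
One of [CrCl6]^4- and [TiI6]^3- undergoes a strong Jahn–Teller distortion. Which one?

[CrCl6]^4-: Ligand charges: each chloride is −1. With an overall charge of −4 the chromium centre must be in the +2 oxidation state. Chromium is a group-6 element; Cr(II) is therefore d⁴. Chloride is a weak-field ligand for a first-row metal, so the complex is high-spin. The t₂g³e_g¹ (high-spin) configuration has an unevenly filled e_g set; the Jahn–Teller theorem predicts a tetragonal distortion (typically axial elongation) to lift the degeneracy.
[TiI6]^3-: Ligand charges: each iodide is −1. With an overall charge of −3 the titanium centre must be in the +3 oxidation state. Titanium is a group-4 element; Ti(III) is therefore d¹. The d¹ configuration leaves the e_g set evenly filled (or empty) — no strong Jahn–Teller driving force.

[CrCl6]^4-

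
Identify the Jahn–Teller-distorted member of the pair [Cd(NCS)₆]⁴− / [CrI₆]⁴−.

[CrI₆]⁴−

[Cd(NCS)₆]⁴−: Each isothiocyanate is −1; balancing the −4 overall charge requires Cd(II). Cadmium is a group-12 element; Cd(II) is therefore d¹⁰. The d¹⁰ configuration leaves the e_g set evenly filled (or empty) — no strong Jahn–Teller driving force.
[CrI₆]⁴−: Ligand charges: each iodide is −1. With an overall charge of −4 the chromium centre must be in the +2 oxidation state. Chromium is a group-6 element; Cr(II) is therefore d⁴. Iodide is a weak-field ligand for a first-row metal, so the complex is high-spin. The t₂g³e_g¹ (high-spin) configuration has an unevenly filled e_g set; the Jahn–Teller theorem predicts a tetragonal distortion (typically axial elongation) to lift the degeneracy.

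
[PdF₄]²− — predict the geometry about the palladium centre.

Summing ligand charges against the −2 overall charge gives an oxidation state of +2 for palladium.
Palladium is a group-10 element; Pd(II) is therefore d⁸.
With 4 monodentate ligands the coordination number is 4.
A 4d d⁸ ion has a large crystal-field splitting; square planar leaves the high-energy d_{x²−y²} orbital empty and maximises CFSE.

square planar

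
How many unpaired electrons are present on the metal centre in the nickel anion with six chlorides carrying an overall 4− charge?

Ligand charges: each chloride is −1. With an overall charge of −4 the nickel centre must be in the +2 oxidation state.
Group 10 minus oxidation state 2 gives a d⁸ configuration.
In an octahedral field the d⁸ configuration is t₂g⁶e_g² (only one arrangement possible), giving 2 unpaired electrons.

2 unpaired electrons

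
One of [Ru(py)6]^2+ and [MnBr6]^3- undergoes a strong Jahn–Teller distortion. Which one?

[Ru(py)6]^2+: Ligand charges: pyridine is neutral. With an overall charge of +2 the ruthenium centre must be in the +2 oxidation state. Ruthenium is a group-8 element; Ru(II) is therefore d⁶. A 4d ion has a large Δₒ and is invariably low-spin. The d⁶ configuration leaves the e_g set evenly filled (or empty) — no strong Jahn–Teller driving force.
[MnBr6]^3-: Each bromide is −1; balancing the −3 overall charge requires Mn(III). Manganese is a group-7 element; Mn(III) is therefore d⁴. Bromide is a weak-field ligand for a first-row metal, so the complex is high-spin. The t₂g³e_g¹ (high-spin) configuration has an unevenly filled e_g set; the Jahn–Teller theorem predicts a tetragonal distortion (typically axial elongation) to lift the degeneracy.

[MnBr6]^3-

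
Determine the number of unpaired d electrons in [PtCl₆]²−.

Each chloride is −1; balancing the −2 overall charge requires Pt(IV).
Pt sits in group 10, so the d-electron count is 10 − 4 = 6.
The spin state decides the count: a 5d ion has a large Δₒ and is invariably low-spin.
An octahedral low-spin d⁶ ion is t₂g⁶e_g⁰, giving 0 unpaired electrons.

0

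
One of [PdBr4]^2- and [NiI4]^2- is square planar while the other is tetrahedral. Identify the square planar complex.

For [PdBr4]^2-: Each bromide is −1; balancing the −2 overall charge requires Pd(II). Palladium is a group-10 element; Pd(II) is therefore d⁸. A 4d d⁸ ion has a large crystal-field splitting; square planar leaves the high-energy d_{x²−y²} orbital empty and maximises CFSE. → square planar.
For [NiI4]^2-: Each iodide is −1; balancing the −2 overall charge requires Ni(II). Ni sits in group 10, so the d-electron count is 10 − 2 = 8. Iodide is a weak-field ligand. With weak-field ligands the CFSE gain from square planar is small, so a 3d d⁸ ion takes the sterically preferred tetrahedral geometry. → tetrahedral.

[PdBr4]^2-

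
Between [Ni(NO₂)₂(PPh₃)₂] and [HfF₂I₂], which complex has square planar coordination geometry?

[Ni(NO₂)₂(PPh₃)₂]

For [Ni(NO₂)₂(PPh₃)₂]: Ligand charges: each nitro (N-bound nitrite) is −1; triphenylphosphine is neutral. With an overall charge of 0 the nickel centre must be in the +2 oxidation state. Ni sits in group 10, so the d-electron count is 10 − 2 = 8. Nitro (N-bound nitrite) and triphenylphosphine are strong-field ligands (high in the spectrochemical series). A 3d d⁸ ion with strong-field ligands gains enough CFSE to favour square planar over tetrahedral. → square planar.
For [HfF₂I₂]: Ligand charges: each fluoride is −1; each iodide is −1. With an overall charge of 0 the hafnium centre must be in the +4 oxidation state. Group 4 minus oxidation state 4 gives a d⁰ configuration. A d⁰ ion has no crystal-field stabilisation preference between square planar and tetrahedral, so four ligands adopt the sterically favoured tetrahedral geometry. → tetrahedral.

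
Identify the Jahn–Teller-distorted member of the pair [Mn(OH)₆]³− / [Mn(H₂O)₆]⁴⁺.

[Mn(OH)₆]³−: Ligand charges: each hydroxide is −1. With an overall charge of −3 the manganese centre must be in the +3 oxidation state. Manganese is a group-7 element; Mn(III) is therefore d⁴. Hydroxide is a weak-field ligand for a first-row metal, so the complex is high-spin. The t₂g³e_g¹ (high-spin) configuration has an unevenly filled e_g set; the Jahn–Teller theorem predicts a tetragonal distortion (typically axial elongation) to lift the degeneracy.
[Mn(H₂O)₆]⁴⁺: Water is neutral; balancing the +4 overall charge requires Mn(IV). Manganese is a group-7 element; Mn(IV) is therefore d³. The d³ configuration leaves the e_g set evenly filled (or empty) — no strong Jahn–Teller driving force.

[Mn(OH)₆]³−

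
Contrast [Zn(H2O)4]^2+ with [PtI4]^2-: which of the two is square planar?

For [Zn(H2O)4]^2+: Ligand charges: water is neutral. With an overall charge of +2 the zinc centre must be in the +2 oxidation state. Group 12 minus oxidation state 2 gives a d¹⁰ configuration. A d¹⁰ ion has no crystal-field stabilisation preference between square planar and tetrahedral, so four ligands adopt the sterically favoured tetrahedral geometry. → tetrahedral.
For [PtI4]^2-: Ligand charges: each iodide is −1. With an overall charge of −2 the platinum centre must be in the +2 oxidation state. Platinum is a group-10 element; Pt(II) is therefore d⁸. A 5d d⁸ ion has a large crystal-field splitting; square planar leaves the high-energy d_{x²−y²} orbital empty and maximises CFSE. → square planar.

[PtI4]^2-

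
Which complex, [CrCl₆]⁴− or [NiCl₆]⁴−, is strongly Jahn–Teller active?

[CrCl₆]⁴−

[CrCl₆]⁴−: Ligand charges: each chloride is −1. With an overall charge of −4 the chromium centre must be in the +2 oxidation state. Chromium is a group-6 element; Cr(II) is therefore d⁴. Chloride is a weak-field ligand for a first-row metal, so the complex is high-spin. The t₂g³e_g¹ (high-spin) configuration has an unevenly filled e_g set; the Jahn–Teller theorem predicts a tetragonal distortion (typically axial elongation) to lift the degeneracy.
[NiCl₆]⁴−: Each chloride is −1; balancing the −4 overall charge requires Ni(II). Group 10 minus oxidation state 2 gives a d⁸ configuration. The d⁸ configuration leaves the e_g set evenly filled (or empty) — no strong Jahn–Teller driving force.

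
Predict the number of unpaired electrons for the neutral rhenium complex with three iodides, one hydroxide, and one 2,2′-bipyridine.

Each iodide is −1; each hydroxide is −1; 2,2′-bipyridine is neutral; balancing the 0 overall charge requires Re(IV).
Re sits in group 7, so the d-electron count is 7 − 4 = 3.
Counting donor atoms: 3×iodide (monodentate) → 3 donors; 1×hydroxide (monodentate) → 1 donor; 1×2,2′-bipyridine (bidentate) → 2 donors. Coordination number = 6.
In an octahedral field the d³ configuration is t₂g³e_g⁰ (only one arrangement possible), giving 3 unpaired electrons.

3 unpaired electrons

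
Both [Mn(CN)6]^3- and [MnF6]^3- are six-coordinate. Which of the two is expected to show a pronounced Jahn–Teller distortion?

[Mn(CN)6]^3-: Ligand charges: each cyanide is −1. With an overall charge of −3 the manganese centre must be in the +3 oxidation state. Group 7 minus oxidation state 3 gives a d⁴ configuration. Cyanide is a strong-field ligand (high in the spectrochemical series) for a first-row metal, so the complex is low-spin. The d⁴ configuration leaves the e_g set evenly filled (or empty) — no strong Jahn–Teller driving force.
[MnF6]^3-: Summing ligand charges against the −3 overall charge gives an oxidation state of +3 for manganese. Manganese is a group-7 element; Mn(III) is therefore d⁴. Fluoride is a weak-field ligand for a first-row metal, so the complex is high-spin. The t₂g³e_g¹ (high-spin) configuration has an unevenly filled e_g set; the Jahn–Teller theorem predicts a tetragonal distortion (typically axial elongation) to lift the degeneracy.

[MnF6]^3-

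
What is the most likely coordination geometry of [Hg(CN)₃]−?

trigonal planar

Each cyanide is −1; balancing the −1 overall charge requires Hg(II).
Hg sits in group 12, so the d-electron count is 12 − 2 = 10.
Coordination number: 3.
Three ligands around a d¹⁰ centre minimise repulsion in a trigonal-planar arrangement.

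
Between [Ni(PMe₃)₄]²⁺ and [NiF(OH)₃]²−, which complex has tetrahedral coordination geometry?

[NiF(OH)₃]²−

For [Ni(PMe₃)₄]²⁺: Summing ligand charges against the +2 overall charge gives an oxidation state of +2 for nickel. Nickel is a group-10 element; Ni(II) is therefore d⁸. Trimethylphosphine is a strong-field ligand (high in the spectrochemical series). A 3d d⁸ ion with strong-field ligands gains enough CFSE to favour square planar over tetrahedral. → square planar.
For [NiF(OH)₃]²−: Each fluoride is −1; each hydroxide is −1; balancing the −2 overall charge requires Ni(II). Ni sits in group 10, so the d-electron count is 10 − 2 = 8. Fluoride and hydroxide are weak-field ligands. With weak-field ligands the CFSE gain from square planar is small, so a 3d d⁸ ion takes the sterically preferred tetrahedral geometry. → tetrahedral.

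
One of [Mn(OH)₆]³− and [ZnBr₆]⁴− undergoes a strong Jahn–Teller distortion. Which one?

[Mn(OH)₆]³−

[Mn(OH)₆]³−: Ligand charges: each hydroxide is −1. With an overall charge of −3 the manganese centre must be in the +3 oxidation state. Manganese is a group-7 element; Mn(III) is therefore d⁴. Hydroxide is a weak-field ligand for a first-row metal, so the complex is high-spin. The t₂g³e_g¹ (high-spin) configuration has an unevenly filled e_g set; the Jahn–Teller theorem predicts a tetragonal distortion (typically axial elongation) to lift the degeneracy.
[ZnBr₆]⁴−: Summing ligand charges against the −4 overall charge gives an oxidation state of +2 for zinc. Zn sits in group 12, so the d-electron count is 12 − 2 = 10. The d¹⁰ configuration leaves the e_g set evenly filled (or empty) — no strong Jahn–Teller driving force.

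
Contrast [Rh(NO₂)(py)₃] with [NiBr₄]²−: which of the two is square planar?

For [Rh(NO₂)(py)₃]: Ligand charges: each nitro (N-bound nitrite) is −1; pyridine is neutral. With an overall charge of 0 the rhodium centre must be in the +1 oxidation state. Rh sits in group 9, so the d-electron count is 9 − 1 = 8. A 4d d⁸ ion has a large crystal-field splitting; square planar leaves the high-energy d_{x²−y²} orbital empty and maximises CFSE. → square planar.
For [NiBr₄]²−: Ligand charges: each bromide is −1. With an overall charge of −2 the nickel centre must be in the +2 oxidation state. Nickel is a group-10 element; Ni(II) is therefore d⁸. Bromide is a weak-field ligand. With weak-field ligands the CFSE gain from square planar is small, so a 3d d⁸ ion takes the sterically preferred tetrahedral geometry. → tetrahedral.

[Rh(NO₂)(py)₃]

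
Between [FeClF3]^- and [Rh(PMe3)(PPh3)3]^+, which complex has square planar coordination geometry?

[Rh(PMe3)(PPh3)3]^+

For [FeClF3]^-: Each chloride is −1; each fluoride is −1; balancing the −1 overall charge requires Fe(III). Fe sits in group 8, so the d-electron count is 8 − 3 = 5. A high-spin d⁵ ion has zero CFSE in either geometry, so four ligands adopt the sterically favoured tetrahedral geometry. → tetrahedral.
For [Rh(PMe3)(PPh3)3]^+: Ligand charges: trimethylphosphine is neutral; triphenylphosphine is neutral. With an overall charge of +1 the rhodium centre must be in the +1 oxidation state. Rh sits in group 9, so the d-electron count is 9 − 1 = 8. A 4d d⁸ ion has a large crystal-field splitting; square planar leaves the high-energy d_{x²−y²} orbital empty and maximises CFSE. → square planar.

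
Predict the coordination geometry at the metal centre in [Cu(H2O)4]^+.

tetrahedral

Ligand charges: water is neutral. With an overall charge of +1 the copper centre must be in the +1 oxidation state.
Cu sits in group 11, so the d-electron count is 11 − 1 = 10.
With 4 monodentate ligands the coordination number is 4.
A d¹⁰ ion has no crystal-field stabilisation preference between square planar and tetrahedral, so four ligands adopt the sterically favoured tetrahedral geometry.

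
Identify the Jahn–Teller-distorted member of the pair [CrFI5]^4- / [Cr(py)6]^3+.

[CrFI5]^4-: Ligand charges: each fluoride is −1; each iodide is −1. With an overall charge of −4 the chromium centre must be in the +2 oxidation state. Cr sits in group 6, so the d-electron count is 6 − 2 = 4. Fluoride and iodide are weak-field ligands for a first-row metal, so the complex is high-spin. The t₂g³e_g¹ (high-spin) configuration has an unevenly filled e_g set; the Jahn–Teller theorem predicts a tetragonal distortion (typically axial elongation) to lift the degeneracy.
[Cr(py)6]^3+: Summing ligand charges against the +3 overall charge gives an oxidation state of +3 for chromium. Chromium is a group-6 element; Cr(III) is therefore d³. The d³ configuration leaves the e_g set evenly filled (or empty) — no strong Jahn–Teller driving force.

[CrFI5]^4-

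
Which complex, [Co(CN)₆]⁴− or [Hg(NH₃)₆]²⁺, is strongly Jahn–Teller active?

[Co(CN)₆]⁴−: Ligand charges: each cyanide is −1. With an overall charge of −4 the cobalt centre must be in the +2 oxidation state. Co sits in group 9, so the d-electron count is 9 − 2 = 7. Cyanide is a strong-field ligand (high in the spectrochemical series) for a first-row metal, so the complex is low-spin. The t₂g⁶e_g¹ (low-spin) configuration has an unevenly filled e_g set; the Jahn–Teller theorem predicts a tetragonal distortion (typically axial elongation) to lift the degeneracy.
[Hg(NH₃)₆]²⁺: Ammonia is neutral; balancing the +2 overall charge requires Hg(II). Group 12 minus oxidation state 2 gives a d¹⁰ configuration. The d¹⁰ configuration leaves the e_g set evenly filled (or empty) — no strong Jahn–Teller driving force.

[Co(CN)₆]⁴−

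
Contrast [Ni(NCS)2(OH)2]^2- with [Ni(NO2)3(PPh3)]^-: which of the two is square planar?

For [Ni(NCS)2(OH)2]^2-: Summing ligand charges against the −2 overall charge gives an oxidation state of +2 for nickel. Ni sits in group 10, so the d-electron count is 10 − 2 = 8. Hydroxide and isothiocyanate are weak-field ligands. With weak-field ligands the CFSE gain from square planar is small, so a 3d d⁸ ion takes the sterically preferred tetrahedral geometry. → tetrahedral.
For [Ni(NO2)3(PPh3)]^-: Summing ligand charges against the −1 overall charge gives an oxidation state of +2 for nickel. Ni sits in group 10, so the d-electron count is 10 − 2 = 8. Nitro (N-bound nitrite) and triphenylphosphine are strong-field ligands (high in the spectrochemical series). A 3d d⁸ ion with strong-field ligands gains enough CFSE to favour square planar over tetrahedral. → square planar.

[Ni(NO2)3(PPh3)]^-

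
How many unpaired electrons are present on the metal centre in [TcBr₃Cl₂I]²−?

Ligand charges: each bromide is −1; each chloride is −1; each iodide is −1. With an overall charge of −2 the technetium centre must be in the +4 oxidation state.
Technetium is a group-7 element; Tc(IV) is therefore d³.
In an octahedral field the d³ configuration is t₂g³e_g⁰ (only one arrangement possible), giving 3 unpaired electrons.

3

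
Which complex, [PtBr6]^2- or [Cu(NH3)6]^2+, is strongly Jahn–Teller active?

[PtBr6]^2-: Ligand charges: each bromide is −1. With an overall charge of −2 the platinum centre must be in the +4 oxidation state. Pt sits in group 10, so the d-electron count is 10 − 4 = 6. A 5d ion has a large Δₒ and is invariably low-spin. The d⁶ configuration leaves the e_g set evenly filled (or empty) — no strong Jahn–Teller driving force.
[Cu(NH3)6]^2+: Ammonia is neutral; balancing the +2 overall charge requires Cu(II). Cu sits in group 11, so the d-electron count is 11 − 2 = 9. The t₂g⁶e_g³ configuration has an unevenly filled e_g set; the Jahn–Teller theorem predicts a tetragonal distortion (typically axial elongation) to lift the degeneracy.

[Cu(NH3)6]^2+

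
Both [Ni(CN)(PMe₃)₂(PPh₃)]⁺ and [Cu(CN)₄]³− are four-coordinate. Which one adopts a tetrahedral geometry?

[Cu(CN)₄]³−

For [Ni(CN)(PMe₃)₂(PPh₃)]⁺: Ligand charges: each cyanide is −1; trimethylphosphine is neutral; triphenylphosphine is neutral. With an overall charge of +1 the nickel centre must be in the +2 oxidation state. Group 10 minus oxidation state 2 gives a d⁸ configuration. Cyanide, trimethylphosphine, and triphenylphosphine are strong-field ligands (high in the spectrochemical series). A 3d d⁸ ion with strong-field ligands gains enough CFSE to favour square planar over tetrahedral. → square planar.
For [Cu(CN)₄]³−: Each cyanide is −1; balancing the −3 overall charge requires Cu(I). Group 11 minus oxidation state 1 gives a d¹⁰ configuration. A d¹⁰ ion has no crystal-field stabilisation preference between square planar and tetrahedral, so four ligands adopt the sterically favoured tetrahedral geometry. → tetrahedral.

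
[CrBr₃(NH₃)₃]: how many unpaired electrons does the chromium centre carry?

Ligand charges: each bromide is −1; ammonia is neutral. With an overall charge of 0 the chromium centre must be in the +3 oxidation state.
Cr sits in group 6, so the d-electron count is 6 − 3 = 3.
In an octahedral field the d³ configuration is t₂g³e_g⁰ (only one arrangement possible), giving 3 unpaired electrons.

3 unpaired electrons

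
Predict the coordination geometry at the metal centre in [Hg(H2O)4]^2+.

tetrahedral

Water is neutral; balancing the +2 overall charge requires Hg(II).
Group 12 minus oxidation state 2 gives a d¹⁰ configuration.
Coordination number: 4.
A d¹⁰ ion has no crystal-field stabilisation preference between square planar and tetrahedral, so four ligands adopt the sterically favoured tetrahedral geometry.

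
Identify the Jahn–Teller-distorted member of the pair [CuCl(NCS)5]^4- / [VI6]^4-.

[CuCl(NCS)5]^4-

[CuCl(NCS)5]^4-: Summing ligand charges against the −4 overall charge gives an oxidation state of +2 for copper. Cu sits in group 11, so the d-electron count is 11 − 2 = 9. The t₂g⁶e_g³ configuration has an unevenly filled e_g set; the Jahn–Teller theorem predicts a tetragonal distortion (typically axial elongation) to lift the degeneracy.
[VI6]^4-: Ligand charges: each iodide is −1. With an overall charge of −4 the vanadium centre must be in the +2 oxidation state. Vanadium is a group-5 element; V(II) is therefore d³. The d³ configuration leaves the e_g set evenly filled (or empty) — no strong Jahn–Teller driving force.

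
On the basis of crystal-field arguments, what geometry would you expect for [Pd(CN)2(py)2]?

Summing ligand charges against the 0 overall charge gives an oxidation state of +2 for palladium.
Pd sits in group 10, so the d-electron count is 10 − 2 = 8.
With 4 monodentate ligands the coordination number is 4.
A 4d d⁸ ion has a large crystal-field splitting; square planar leaves the high-energy d_{x²−y²} orbital empty and maximises CFSE.

square planar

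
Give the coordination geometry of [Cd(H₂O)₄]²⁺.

Ligand charges: water is neutral. With an overall charge of +2 the cadmium centre must be in the +2 oxidation state.
Cd sits in group 12, so the d-electron count is 12 − 2 = 10.
With 4 monodentate ligands the coordination number is 4.
A d¹⁰ ion has no crystal-field stabilisation preference between square planar and tetrahedral, so four ligands adopt the sterically favoured tetrahedral geometry.

tetrahedral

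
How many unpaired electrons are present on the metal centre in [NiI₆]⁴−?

Summing ligand charges against the −4 overall charge gives an oxidation state of +2 for nickel.
Nickel is a group-10 element; Ni(II) is therefore d⁸.
In an octahedral field the d⁸ configuration is t₂g⁶e_g² (only one arrangement possible), giving 2 unpaired electrons.

2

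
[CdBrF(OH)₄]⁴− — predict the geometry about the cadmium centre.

octahedral

Ligand charges: each bromide is −1; each fluoride is −1; each hydroxide is −1. With an overall charge of −4 the cadmium centre must be in the +2 oxidation state.
Cadmium is a group-12 element; Cd(II) is therefore d¹⁰.
Coordination number: 6.
Six donors around a single metal centre give an octahedral coordination sphere.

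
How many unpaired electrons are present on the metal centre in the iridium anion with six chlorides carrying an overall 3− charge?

Ligand charges: each chloride is −1. With an overall charge of −3 the iridium centre must be in the +3 oxidation state.
Iridium is a group-9 element; Ir(III) is therefore d⁶.
The spin state decides the count: a 5d ion has a large Δₒ and is invariably low-spin.
An octahedral low-spin d⁶ ion is t₂g⁶e_g⁰, giving 0 unpaired electrons.

0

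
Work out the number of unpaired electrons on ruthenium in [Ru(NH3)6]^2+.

0 unpaired electrons

Ligand charges: ammonia is neutral. With an overall charge of +2 the ruthenium centre must be in the +2 oxidation state.
Group 8 minus oxidation state 2 gives a d⁶ configuration.
The spin state decides the count: a 4d ion has a large Δₒ and is invariably low-spin.
An octahedral low-spin d⁶ ion is t₂g⁶e_g⁰, giving 0 unpaired electrons.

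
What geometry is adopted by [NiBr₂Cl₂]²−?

tetrahedral

Each bromide is −1; each chloride is −1; balancing the −2 overall charge requires Ni(II).
Group 10 minus oxidation state 2 gives a d⁸ configuration.
Coordination number: 4.
Bromide and chloride are weak-field ligands.
With weak-field ligands the CFSE gain from square planar is small, so a 3d d⁸ ion takes the sterically preferred tetrahedral geometry.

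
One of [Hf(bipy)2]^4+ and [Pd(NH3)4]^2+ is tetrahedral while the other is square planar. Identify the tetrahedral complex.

For [Hf(bipy)2]^4+: Summing ligand charges against the +4 overall charge gives an oxidation state of +4 for hafnium. Hafnium is a group-4 element; Hf(IV) is therefore d⁰. A d⁰ ion has no crystal-field stabilisation preference between square planar and tetrahedral, so four ligands adopt the sterically favoured tetrahedral geometry. → tetrahedral.
For [Pd(NH3)4]^2+: Ammonia is neutral; balancing the +2 overall charge requires Pd(II). Group 10 minus oxidation state 2 gives a d⁸ configuration. A 4d d⁸ ion has a large crystal-field splitting; square planar leaves the high-energy d_{x²−y²} orbital empty and maximises CFSE. → square planar.

[Hf(bipy)2]^4+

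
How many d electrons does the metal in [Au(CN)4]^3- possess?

d10

Each cyanide is −1; balancing the −3 overall charge requires Au(I).
Group 11 minus oxidation state 1 gives a d¹⁰ configuration.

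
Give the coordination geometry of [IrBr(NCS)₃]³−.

Ligand charges: each bromide is −1; each isothiocyanate is −1. With an overall charge of −3 the iridium centre must be in the +1 oxidation state.
Ir sits in group 9, so the d-electron count is 9 − 1 = 8.
Coordination number: 4.
A 5d d⁸ ion has a large crystal-field splitting; square planar leaves the high-energy d_{x²−y²} orbital empty and maximises CFSE.

square planar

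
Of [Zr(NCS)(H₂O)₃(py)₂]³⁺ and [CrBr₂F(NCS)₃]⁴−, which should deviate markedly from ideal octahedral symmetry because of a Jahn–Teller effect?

[Zr(NCS)(H₂O)₃(py)₂]³⁺: Summing ligand charges against the +3 overall charge gives an oxidation state of +4 for zirconium. Group 4 minus oxidation state 4 gives a d⁰ configuration. The d⁰ configuration leaves the e_g set evenly filled (or empty) — no strong Jahn–Teller driving force.
[CrBr₂F(NCS)₃]⁴−: Summing ligand charges against the −4 overall charge gives an oxidation state of +2 for chromium. Group 6 minus oxidation state 2 gives a d⁴ configuration. Bromide, fluoride, and isothiocyanate are weak-field ligands for a first-row metal, so the complex is high-spin. The t₂g³e_g¹ (high-spin) configuration has an unevenly filled e_g set; the Jahn–Teller theorem predicts a tetragonal distortion (typically axial elongation) to lift the degeneracy.

[CrBr₂F(NCS)₃]⁴−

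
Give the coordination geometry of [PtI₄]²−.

square planar

Each iodide is −1; balancing the −2 overall charge requires Pt(II).
Group 10 minus oxidation state 2 gives a d⁸ configuration.
Coordination number: 4.
A 5d d⁸ ion has a large crystal-field splitting; square planar leaves the high-energy d_{x²−y²} orbital empty and maximises CFSE.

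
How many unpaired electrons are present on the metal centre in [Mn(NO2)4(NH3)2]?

Summing ligand charges against the 0 overall charge gives an oxidation state of +4 for manganese.
Manganese is a group-7 element; Mn(IV) is therefore d³.
In an octahedral field the d³ configuration is t₂g³e_g⁰ (only one arrangement possible), giving 3 unpaired electrons.

3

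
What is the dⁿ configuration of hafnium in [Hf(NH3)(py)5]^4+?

d0

Summing ligand charges against the +4 overall charge gives an oxidation state of +4 for hafnium.
Hf sits in group 4, so the d-electron count is 4 − 4 = 0.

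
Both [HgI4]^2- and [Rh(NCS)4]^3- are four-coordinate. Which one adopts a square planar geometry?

[Rh(NCS)4]^3-

For [HgI4]^2-: Summing ligand charges against the −2 overall charge gives an oxidation state of +2 for mercury. Mercury is a group-12 element; Hg(II) is therefore d¹⁰. A d¹⁰ ion has no crystal-field stabilisation preference between square planar and tetrahedral, so four ligands adopt the sterically favoured tetrahedral geometry. → tetrahedral.
For [Rh(NCS)4]^3-: Each isothiocyanate is −1; balancing the −3 overall charge requires Rh(I). Group 9 minus oxidation state 1 gives a d⁸ configuration. A 4d d⁸ ion has a large crystal-field splitting; square planar leaves the high-energy d_{x²−y²} orbital empty and maximises CFSE. → square planar.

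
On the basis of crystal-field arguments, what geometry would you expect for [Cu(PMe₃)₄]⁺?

Trimethylphosphine is neutral; balancing the +1 overall charge requires Cu(I).
Copper is a group-11 element; Cu(I) is therefore d¹⁰.
Coordination number: 4.
A d¹⁰ ion has no crystal-field stabilisation preference between square planar and tetrahedral, so four ligands adopt the sterically favoured tetrahedral geometry.

tetrahedral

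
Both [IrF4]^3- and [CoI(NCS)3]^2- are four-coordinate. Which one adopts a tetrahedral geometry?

[CoI(NCS)3]^2-

For [IrF4]^3-: Ligand charges: each fluoride is −1. With an overall charge of −3 the iridium centre must be in the +1 oxidation state. Group 9 minus oxidation state 1 gives a d⁸ configuration. A 5d d⁸ ion has a large crystal-field splitting; square planar leaves the high-energy d_{x²−y²} orbital empty and maximises CFSE. → square planar.
For [CoI(NCS)3]^2-: Ligand charges: each iodide is −1; each isothiocyanate is −1. With an overall charge of −2 the cobalt centre must be in the +2 oxidation state. Co sits in group 9, so the d-electron count is 9 − 2 = 7. For a high-spin 3d d⁷ ion with weak-field ligands the small Δₜ gives little square-planar CFSE advantage, so four ligands adopt the sterically favoured tetrahedral geometry. → tetrahedral.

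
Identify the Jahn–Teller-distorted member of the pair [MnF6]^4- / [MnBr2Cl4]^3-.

[MnBr2Cl4]^3-

[MnF6]^4-: Summing ligand charges against the −4 overall charge gives an oxidation state of +2 for manganese. Manganese is a group-7 element; Mn(II) is therefore d⁵. Fluoride is a weak-field ligand for a first-row metal, so the complex is high-spin. The d⁵ configuration leaves the e_g set evenly filled (or empty) — no strong Jahn–Teller driving force.
[MnBr2Cl4]^3-: Ligand charges: each bromide is −1; each chloride is −1. With an overall charge of −3 the manganese centre must be in the +3 oxidation state. Group 7 minus oxidation state 3 gives a d⁴ configuration. Bromide and chloride are weak-field ligands for a first-row metal, so the complex is high-spin. The t₂g³e_g¹ (high-spin) configuration has an unevenly filled e_g set; the Jahn–Teller theorem predicts a tetragonal distortion (typically axial elongation) to lift the degeneracy.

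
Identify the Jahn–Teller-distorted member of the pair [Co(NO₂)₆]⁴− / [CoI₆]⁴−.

[Co(NO₂)₆]⁴−: Ligand charges: each nitro (N-bound nitrite) is −1. With an overall charge of −4 the cobalt centre must be in the +2 oxidation state. Group 9 minus oxidation state 2 gives a d⁷ configuration. Nitro (N-bound nitrite) is a strong-field ligand (high in the spectrochemical series) for a first-row metal, so the complex is low-spin. The t₂g⁶e_g¹ (low-spin) configuration has an unevenly filled e_g set; the Jahn–Teller theorem predicts a tetragonal distortion (typically axial elongation) to lift the degeneracy.
[CoI₆]⁴−: Summing ligand charges against the −4 overall charge gives an oxidation state of +2 for cobalt. Cobalt is a group-9 element; Co(II) is therefore d⁷. Iodide is a weak-field ligand for a first-row metal, so the complex is high-spin. The d⁷ configuration leaves the e_g set evenly filled (or empty) — no strong Jahn–Teller driving force.

[Co(NO₂)₆]⁴−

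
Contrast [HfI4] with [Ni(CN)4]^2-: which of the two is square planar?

[Ni(CN)4]^2-

For [HfI4]: Each iodide is −1; balancing the 0 overall charge requires Hf(IV). Hafnium is a group-4 element; Hf(IV) is therefore d⁰. A d⁰ ion has no crystal-field stabilisation preference between square planar and tetrahedral, so four ligands adopt the sterically favoured tetrahedral geometry. → tetrahedral.
For [Ni(CN)4]^2-: Ligand charges: each cyanide is −1. With an overall charge of −2 the nickel centre must be in the +2 oxidation state. Nickel is a group-10 element; Ni(II) is therefore d⁸. Cyanide is a strong-field ligand (high in the spectrochemical series). A 3d d⁸ ion with strong-field ligands gains enough CFSE to favour square planar over tetrahedral. → square planar.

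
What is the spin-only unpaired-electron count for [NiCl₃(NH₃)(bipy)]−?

Ligand charges: each chloride is −1; ammonia is neutral; 2,2′-bipyridine is neutral. With an overall charge of −1 the nickel centre must be in the +2 oxidation state.
Group 10 minus oxidation state 2 gives a d⁸ configuration.
Counting donor atoms: 3×chloride (monodentate) → 3 donors; 1×ammonia (monodentate) → 1 donor; 1×2,2′-bipyridine (bidentate) → 2 donors. Coordination number = 6.
In an octahedral field the d⁸ configuration is t₂g⁶e_g² (only one arrangement possible), giving 2 unpaired electrons.

2 unpaired electrons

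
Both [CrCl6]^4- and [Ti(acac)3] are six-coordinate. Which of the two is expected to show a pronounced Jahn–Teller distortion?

[CrCl6]^4-: Ligand charges: each chloride is −1. With an overall charge of −4 the chromium centre must be in the +2 oxidation state. Group 6 minus oxidation state 2 gives a d⁴ configuration. Chloride is a weak-field ligand for a first-row metal, so the complex is high-spin. The t₂g³e_g¹ (high-spin) configuration has an unevenly filled e_g set; the Jahn–Teller theorem predicts a tetragonal distortion (typically axial elongation) to lift the degeneracy.
[Ti(acac)3]: Each acetylacetonate is −1; balancing the 0 overall charge requires Ti(III). Ti sits in group 4, so the d-electron count is 4 − 3 = 1. The d¹ configuration leaves the e_g set evenly filled (or empty) — no strong Jahn–Teller driving force.

[CrCl6]^4-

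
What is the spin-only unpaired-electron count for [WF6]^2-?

2

Ligand charges: each fluoride is −1. With an overall charge of −2 the tungsten centre must be in the +4 oxidation state.
Tungsten is a group-6 element; W(IV) is therefore d².
In an octahedral field the d² configuration is t₂g²e_g⁰ (only one arrangement possible), giving 2 unpaired electrons.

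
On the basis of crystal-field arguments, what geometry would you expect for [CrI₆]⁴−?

octahedral

Summing ligand charges against the −4 overall charge gives an oxidation state of +2 for chromium.
Cr sits in group 6, so the d-electron count is 6 − 2 = 4.
Coordination number: 6.
Six donors around a single metal centre give an octahedral coordination sphere.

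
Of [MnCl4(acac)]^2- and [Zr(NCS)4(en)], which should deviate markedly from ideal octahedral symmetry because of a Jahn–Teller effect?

[MnCl4(acac)]^2-: Summing ligand charges against the −2 overall charge gives an oxidation state of +3 for manganese. Group 7 minus oxidation state 3 gives a d⁴ configuration. Acetylacetonate and chloride are weak-field ligands for a first-row metal, so the complex is high-spin. The t₂g³e_g¹ (high-spin) configuration has an unevenly filled e_g set; the Jahn–Teller theorem predicts a tetragonal distortion (typically axial elongation) to lift the degeneracy.
[Zr(NCS)4(en)]: Each isothiocyanate is −1; ethylenediamine is neutral; balancing the 0 overall charge requires Zr(IV). Zirconium is a group-4 element; Zr(IV) is therefore d⁰. The d⁰ configuration leaves the e_g set evenly filled (or empty) — no strong Jahn–Teller driving force.

[MnCl4(acac)]^2-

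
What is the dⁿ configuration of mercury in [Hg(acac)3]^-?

Ligand charges: each acetylacetonate is −1. With an overall charge of −1 the mercury centre must be in the +2 oxidation state.
Group 12 minus oxidation state 2 gives a d¹⁰ configuration.

d10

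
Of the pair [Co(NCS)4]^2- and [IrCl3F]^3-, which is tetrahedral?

[Co(NCS)4]^2-

For [Co(NCS)4]^2-: Ligand charges: each isothiocyanate is −1. With an overall charge of −2 the cobalt centre must be in the +2 oxidation state. Cobalt is a group-9 element; Co(II) is therefore d⁷. For a high-spin 3d d⁷ ion with weak-field ligands the small Δₜ gives little square-planar CFSE advantage, so four ligands adopt the sterically favoured tetrahedral geometry. → tetrahedral.
For [IrCl3F]^3-: Each chloride is −1; each fluoride is −1; balancing the −3 overall charge requires Ir(I). Ir sits in group 9, so the d-electron count is 9 − 1 = 8. A 5d d⁸ ion has a large crystal-field splitting; square planar leaves the high-energy d_{x²−y²} orbital empty and maximises CFSE. → square planar.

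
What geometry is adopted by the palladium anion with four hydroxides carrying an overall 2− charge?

square planar

Ligand charges: each hydroxide is −1. With an overall charge of −2 the palladium centre must be in the +2 oxidation state.
Palladium is a group-10 element; Pd(II) is therefore d⁸.
Coordination number: 4.
A 4d d⁸ ion has a large crystal-field splitting; square planar leaves the high-energy d_{x²−y²} orbital empty and maximises CFSE.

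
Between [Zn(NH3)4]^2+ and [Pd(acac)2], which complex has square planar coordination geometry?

[Pd(acac)2]

For [Zn(NH3)4]^2+: Ligand charges: ammonia is neutral. With an overall charge of +2 the zinc centre must be in the +2 oxidation state. Zn sits in group 12, so the d-electron count is 12 − 2 = 10. A d¹⁰ ion has no crystal-field stabilisation preference between square planar and tetrahedral, so four ligands adopt the sterically favoured tetrahedral geometry. → tetrahedral.
For [Pd(acac)2]: Each acetylacetonate is −1; balancing the 0 overall charge requires Pd(II). Palladium is a group-10 element; Pd(II) is therefore d⁸. A 4d d⁸ ion has a large crystal-field splitting; square planar leaves the high-energy d_{x²−y²} orbital empty and maximises CFSE. → square planar.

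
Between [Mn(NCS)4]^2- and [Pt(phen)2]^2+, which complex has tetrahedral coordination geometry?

[Mn(NCS)4]^2-

For [Mn(NCS)4]^2-: Summing ligand charges against the −2 overall charge gives an oxidation state of +2 for manganese. Mn sits in group 7, so the d-electron count is 7 − 2 = 5. A high-spin d⁵ ion has zero CFSE in either geometry, so four ligands adopt the sterically favoured tetrahedral geometry. → tetrahedral.
For [Pt(phen)2]^2+: Ligand charges: 1,10-phenanthroline is neutral. With an overall charge of +2 the platinum centre must be in the +2 oxidation state. Group 10 minus oxidation state 2 gives a d⁸ configuration. A 5d d⁸ ion has a large crystal-field splitting; square planar leaves the high-energy d_{x²−y²} orbital empty and maximises CFSE. → square planar.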